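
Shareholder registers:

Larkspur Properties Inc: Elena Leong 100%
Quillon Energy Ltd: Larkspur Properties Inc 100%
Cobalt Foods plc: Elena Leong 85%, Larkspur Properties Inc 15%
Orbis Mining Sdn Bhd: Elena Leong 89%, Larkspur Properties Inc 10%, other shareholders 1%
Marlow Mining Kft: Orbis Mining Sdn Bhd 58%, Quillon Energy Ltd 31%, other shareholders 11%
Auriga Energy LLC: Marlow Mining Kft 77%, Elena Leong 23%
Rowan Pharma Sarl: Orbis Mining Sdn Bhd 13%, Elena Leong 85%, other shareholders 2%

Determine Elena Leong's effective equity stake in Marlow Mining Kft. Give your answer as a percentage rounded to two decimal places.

88.42%

Elena reaches Marlow along 3 paths.
Via Orbis: 89% × 58% = 51.62%.
Via Larkspur → Orbis: 100% × 10% × 58% = 5.8%.
Via Larkspur → Quillon: 100% × 100% × 31% = 31%.
Total: 51.62% + 5.8% + 31% = 88.42%.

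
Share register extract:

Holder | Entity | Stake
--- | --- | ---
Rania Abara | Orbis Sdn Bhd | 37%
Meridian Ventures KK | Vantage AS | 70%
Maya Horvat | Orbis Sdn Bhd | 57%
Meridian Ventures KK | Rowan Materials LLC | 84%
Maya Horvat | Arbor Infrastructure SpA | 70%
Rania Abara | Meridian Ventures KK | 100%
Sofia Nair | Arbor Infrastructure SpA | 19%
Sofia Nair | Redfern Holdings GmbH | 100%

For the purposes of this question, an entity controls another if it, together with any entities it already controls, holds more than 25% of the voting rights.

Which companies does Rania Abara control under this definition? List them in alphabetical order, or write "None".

Meridian Ventures KK, Orbis Sdn Bhd, Rowan Materials LLC, Vantage AS

Rania holds 100% of Meridian, so Rania controls Meridian.
Rania holds 37% of Orbis, so Rania controls Orbis.
Meridian holds 70% of Vantage, so Rania controls Vantage.
Meridian holds 84% of Rowan, so Rania controls Rowan.
No other company's threshold is met.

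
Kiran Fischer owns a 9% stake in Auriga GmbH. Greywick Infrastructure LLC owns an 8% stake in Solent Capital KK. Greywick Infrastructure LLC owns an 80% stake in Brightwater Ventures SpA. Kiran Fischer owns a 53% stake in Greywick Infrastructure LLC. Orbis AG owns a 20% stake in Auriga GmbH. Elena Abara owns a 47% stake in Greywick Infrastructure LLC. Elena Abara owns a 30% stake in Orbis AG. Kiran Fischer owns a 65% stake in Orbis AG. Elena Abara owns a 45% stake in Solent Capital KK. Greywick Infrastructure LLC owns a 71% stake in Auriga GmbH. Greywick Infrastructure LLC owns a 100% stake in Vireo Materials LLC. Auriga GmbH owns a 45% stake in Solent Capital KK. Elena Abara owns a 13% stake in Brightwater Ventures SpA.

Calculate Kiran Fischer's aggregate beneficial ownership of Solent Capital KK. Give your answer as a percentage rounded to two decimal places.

Kiran reaches Solent along 4 paths.
Via Greywick → Auriga: 53% × 71% × 45% = 16.9335%.
Via Orbis → Auriga: 65% × 20% × 45% = 5.85%.
Via Auriga: 9% × 45% = 4.05%.
Via Greywick: 53% × 8% = 4.24%.
Total: 16.9335% + 5.85% + 4.05% + 4.24% = 31.0735%.
Rounded: 31.07%.

31.07%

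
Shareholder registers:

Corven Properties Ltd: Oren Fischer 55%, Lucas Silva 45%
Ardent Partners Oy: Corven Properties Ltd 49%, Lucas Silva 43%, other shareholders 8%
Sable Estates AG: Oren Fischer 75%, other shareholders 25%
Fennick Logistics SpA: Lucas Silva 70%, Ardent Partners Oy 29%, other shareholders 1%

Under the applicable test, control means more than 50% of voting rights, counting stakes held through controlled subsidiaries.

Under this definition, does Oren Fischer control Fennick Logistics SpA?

No

Oren holds 55% of Corven, so Oren controls Corven.
Oren holds 75% of Sable, so Oren controls Sable.
Neither Oren nor any entity Oren controls holds any voting interest in Fennick.
So Oren does not control Fennick.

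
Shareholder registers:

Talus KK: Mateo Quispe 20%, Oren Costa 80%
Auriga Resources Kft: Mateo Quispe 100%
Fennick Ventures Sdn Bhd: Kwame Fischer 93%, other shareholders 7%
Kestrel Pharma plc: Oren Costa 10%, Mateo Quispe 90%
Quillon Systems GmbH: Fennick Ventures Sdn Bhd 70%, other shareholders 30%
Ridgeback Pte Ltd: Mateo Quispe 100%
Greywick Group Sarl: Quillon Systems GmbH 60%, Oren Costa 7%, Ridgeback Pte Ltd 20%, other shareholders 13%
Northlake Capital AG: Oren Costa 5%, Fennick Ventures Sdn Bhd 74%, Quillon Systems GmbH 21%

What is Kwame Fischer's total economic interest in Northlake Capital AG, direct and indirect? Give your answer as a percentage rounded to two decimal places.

82.49%

Kwame reaches Northlake along 2 paths.
Via Fennick: 93% × 74% = 68.82%.
Via Fennick → Quillon: 93% × 70% × 21% = 13.671%.
Total: 68.82% + 13.671% = 82.491%.
Rounded: 82.49%.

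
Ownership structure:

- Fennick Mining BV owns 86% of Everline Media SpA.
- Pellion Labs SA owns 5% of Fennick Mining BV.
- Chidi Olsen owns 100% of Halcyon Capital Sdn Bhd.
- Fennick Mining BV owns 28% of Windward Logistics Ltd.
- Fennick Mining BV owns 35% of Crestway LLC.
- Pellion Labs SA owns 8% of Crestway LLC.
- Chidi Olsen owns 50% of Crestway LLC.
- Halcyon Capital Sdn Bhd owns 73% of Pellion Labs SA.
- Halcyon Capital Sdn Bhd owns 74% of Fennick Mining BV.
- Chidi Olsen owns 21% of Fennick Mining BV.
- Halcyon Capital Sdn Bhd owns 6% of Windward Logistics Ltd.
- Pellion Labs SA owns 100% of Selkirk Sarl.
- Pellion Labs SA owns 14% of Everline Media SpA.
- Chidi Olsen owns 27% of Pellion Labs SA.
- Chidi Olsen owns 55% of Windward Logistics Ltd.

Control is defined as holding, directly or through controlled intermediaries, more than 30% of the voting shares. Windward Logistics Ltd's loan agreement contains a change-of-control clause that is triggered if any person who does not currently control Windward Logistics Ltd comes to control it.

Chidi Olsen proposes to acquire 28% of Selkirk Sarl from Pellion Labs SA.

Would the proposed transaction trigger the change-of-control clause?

The purchase adds only to Chidi's holdings (Pellion's stake shrinks), so Chidi is the only person who could newly come to control Windward.
Chidi holds 100% of Halcyon, so Chidi controls Halcyon.
Halcyon and Chidi together hold 73% + 27% = 100% of Pellion, so Chidi controls Pellion.
Halcyon and Chidi and Pellion together hold 74% + 21% + 5% = 100% of Fennick, so Chidi controls Fennick.
Chidi and Fennick and Halcyon together hold 55% + 28% + 6% = 89% of Windward, so Chidi controls Windward.
So Chidi already controls Windward before the transaction.
After the purchase, Chidi holds 28% of Selkirk directly, and Pellion's stake falls to 72%.
Chidi controlled Windward already, so this is not a new person acquiring control; every other person's position is unchanged or reduced.
No new person acquires control, so the clause is not triggered.

No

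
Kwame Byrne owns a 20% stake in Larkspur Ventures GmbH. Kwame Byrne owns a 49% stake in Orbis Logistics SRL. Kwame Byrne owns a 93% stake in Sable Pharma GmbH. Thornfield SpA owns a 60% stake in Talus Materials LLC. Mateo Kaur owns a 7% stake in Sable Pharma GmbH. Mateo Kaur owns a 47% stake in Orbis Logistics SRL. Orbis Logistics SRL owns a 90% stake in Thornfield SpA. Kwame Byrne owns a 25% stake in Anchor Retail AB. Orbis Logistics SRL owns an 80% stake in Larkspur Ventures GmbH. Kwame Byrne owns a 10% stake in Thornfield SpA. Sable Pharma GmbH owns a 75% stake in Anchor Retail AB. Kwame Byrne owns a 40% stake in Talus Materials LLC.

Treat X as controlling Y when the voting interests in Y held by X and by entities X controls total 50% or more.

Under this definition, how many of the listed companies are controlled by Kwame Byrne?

Kwame holds 93% of Sable, so Kwame controls Sable.
Kwame and Sable together hold 25% + 75% = 100% of Anchor, so Kwame controls Anchor.
No other company's threshold is met.
Kwame controls 2 companies.

2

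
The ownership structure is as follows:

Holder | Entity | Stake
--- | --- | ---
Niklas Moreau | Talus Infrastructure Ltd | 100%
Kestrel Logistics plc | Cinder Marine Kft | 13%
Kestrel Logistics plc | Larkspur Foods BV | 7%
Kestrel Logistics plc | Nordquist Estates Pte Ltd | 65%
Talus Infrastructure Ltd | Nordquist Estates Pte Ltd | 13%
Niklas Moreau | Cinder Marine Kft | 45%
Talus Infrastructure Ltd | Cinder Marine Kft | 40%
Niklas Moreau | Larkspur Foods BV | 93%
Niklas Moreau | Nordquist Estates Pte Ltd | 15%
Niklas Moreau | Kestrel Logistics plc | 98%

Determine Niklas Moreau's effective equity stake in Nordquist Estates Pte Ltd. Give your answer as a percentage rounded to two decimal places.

Niklas reaches Nordquist along 3 paths.
Via Kestrel: 98% × 65% = 63.7%.
Via Talus: 100% × 13% = 13%.
Direct stake: 15% = 15%.
Total: 63.7% + 13% + 15% = 91.7%.
Rounded: 91.70%.

91.70%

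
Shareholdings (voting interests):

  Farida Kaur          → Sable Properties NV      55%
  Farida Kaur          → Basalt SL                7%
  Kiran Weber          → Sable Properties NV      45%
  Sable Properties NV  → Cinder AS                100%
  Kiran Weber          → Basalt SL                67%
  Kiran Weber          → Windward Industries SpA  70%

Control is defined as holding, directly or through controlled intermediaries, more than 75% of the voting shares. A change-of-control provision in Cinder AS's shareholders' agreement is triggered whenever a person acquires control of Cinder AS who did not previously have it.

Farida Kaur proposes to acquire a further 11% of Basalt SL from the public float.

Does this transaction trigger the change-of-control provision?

No

The purchase changes only Farida's holdings, so Farida is the only person who could newly come to control Cinder.
Farida's largest direct stake is 55% in Sable, which does not meet the threshold, so Farida controls no company.
Neither Farida nor any entity Farida controls holds any voting interest in Cinder.
So before the transaction, Farida does not control Cinder.
After the purchase, Farida's direct stake in Basalt rises to 7% + 11% = 18%.
Farida's side now holds 18% of Basalt, not > 75%, so Farida still does not control Basalt.
After the transaction, neither Farida nor any entity Farida controls holds a voting interest in Cinder, so Farida still does not control it.
No new person acquires control, so the clause is not triggered.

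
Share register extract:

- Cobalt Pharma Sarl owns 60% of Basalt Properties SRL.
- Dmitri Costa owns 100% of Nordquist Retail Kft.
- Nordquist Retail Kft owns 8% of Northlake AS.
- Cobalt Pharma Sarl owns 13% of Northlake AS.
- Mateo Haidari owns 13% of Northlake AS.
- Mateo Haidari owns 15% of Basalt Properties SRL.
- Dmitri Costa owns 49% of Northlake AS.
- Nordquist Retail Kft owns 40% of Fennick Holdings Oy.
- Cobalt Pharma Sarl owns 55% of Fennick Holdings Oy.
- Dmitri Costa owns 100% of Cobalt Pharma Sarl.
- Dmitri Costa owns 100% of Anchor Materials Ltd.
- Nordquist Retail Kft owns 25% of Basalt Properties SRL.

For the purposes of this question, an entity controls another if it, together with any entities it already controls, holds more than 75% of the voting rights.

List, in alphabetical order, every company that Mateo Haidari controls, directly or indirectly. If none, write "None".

Mateo's largest direct stake is 15% in Basalt, which does not meet the threshold.

None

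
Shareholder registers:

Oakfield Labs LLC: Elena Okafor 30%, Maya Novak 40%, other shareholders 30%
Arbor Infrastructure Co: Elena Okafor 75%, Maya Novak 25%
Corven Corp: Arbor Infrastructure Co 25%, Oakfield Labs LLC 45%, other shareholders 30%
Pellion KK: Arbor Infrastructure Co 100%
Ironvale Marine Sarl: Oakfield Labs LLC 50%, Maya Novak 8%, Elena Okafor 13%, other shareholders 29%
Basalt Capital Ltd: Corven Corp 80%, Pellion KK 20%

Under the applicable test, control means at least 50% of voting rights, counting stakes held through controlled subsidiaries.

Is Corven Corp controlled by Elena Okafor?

No

Elena holds 75% of Arbor, so Elena controls Arbor.
Arbor holds 100% of Pellion, so Elena controls Pellion.
In Corven, Elena's side holds only 25%, not ≥ 50%.
So Elena does not control Corven.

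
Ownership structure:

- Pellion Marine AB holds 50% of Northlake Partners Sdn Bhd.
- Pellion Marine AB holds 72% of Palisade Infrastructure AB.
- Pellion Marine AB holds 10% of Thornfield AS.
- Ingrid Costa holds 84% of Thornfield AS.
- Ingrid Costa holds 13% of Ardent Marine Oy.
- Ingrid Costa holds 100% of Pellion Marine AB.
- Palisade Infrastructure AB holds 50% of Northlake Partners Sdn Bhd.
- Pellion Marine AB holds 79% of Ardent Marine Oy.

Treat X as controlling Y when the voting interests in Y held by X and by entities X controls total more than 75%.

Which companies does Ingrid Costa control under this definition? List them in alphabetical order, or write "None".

Ingrid holds 100% of Pellion, so Ingrid controls Pellion.
Ingrid and Pellion together hold 84% + 10% = 94% of Thornfield, so Ingrid controls Thornfield.
Pellion and Ingrid together hold 79% + 13% = 92% of Ardent, so Ingrid controls Ardent.
No other company's threshold is met.

Ardent Marine Oy, Pellion Marine AB, Thornfield AS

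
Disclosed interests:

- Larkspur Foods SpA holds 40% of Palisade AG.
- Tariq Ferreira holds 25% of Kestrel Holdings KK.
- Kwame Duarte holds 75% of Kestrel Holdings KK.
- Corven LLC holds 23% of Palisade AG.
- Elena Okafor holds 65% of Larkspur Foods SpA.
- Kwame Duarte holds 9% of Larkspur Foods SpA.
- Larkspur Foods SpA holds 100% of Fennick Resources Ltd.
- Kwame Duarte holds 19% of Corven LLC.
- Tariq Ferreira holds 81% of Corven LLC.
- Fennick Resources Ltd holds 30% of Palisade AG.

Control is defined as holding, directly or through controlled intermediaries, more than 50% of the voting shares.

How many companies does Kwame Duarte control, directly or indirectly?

Kwame holds 75% of Kestrel, so Kwame controls Kestrel.
No other company's threshold is met.
Kwame controls 1 company.

1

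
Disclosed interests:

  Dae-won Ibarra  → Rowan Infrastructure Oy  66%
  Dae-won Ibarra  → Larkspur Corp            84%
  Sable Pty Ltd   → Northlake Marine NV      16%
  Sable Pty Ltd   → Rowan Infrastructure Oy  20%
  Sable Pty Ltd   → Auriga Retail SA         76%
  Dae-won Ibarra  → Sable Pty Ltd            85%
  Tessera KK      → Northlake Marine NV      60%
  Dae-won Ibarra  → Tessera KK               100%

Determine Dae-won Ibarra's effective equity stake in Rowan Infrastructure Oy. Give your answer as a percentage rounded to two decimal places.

Dae-won reaches Rowan along 2 paths.
Via Sable: 85% × 20% = 17%.
Direct stake: 66% = 66%.
Total: 17% + 66% = 83%.
Rounded: 83.00%.

83.00%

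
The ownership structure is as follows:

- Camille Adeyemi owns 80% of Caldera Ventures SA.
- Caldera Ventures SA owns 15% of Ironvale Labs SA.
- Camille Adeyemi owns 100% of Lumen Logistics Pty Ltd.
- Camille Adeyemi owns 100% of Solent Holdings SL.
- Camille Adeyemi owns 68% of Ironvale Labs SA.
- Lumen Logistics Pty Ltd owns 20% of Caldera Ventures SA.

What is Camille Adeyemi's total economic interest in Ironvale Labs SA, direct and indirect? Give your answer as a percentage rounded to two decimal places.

Camille reaches Ironvale along 3 paths.
Via Caldera: 80% × 15% = 12%.
Via Lumen → Caldera: 100% × 20% × 15% = 3%.
Direct stake: 68% = 68%.
Total: 12% + 3% + 68% = 83%.
Rounded: 83.00%.

83.00%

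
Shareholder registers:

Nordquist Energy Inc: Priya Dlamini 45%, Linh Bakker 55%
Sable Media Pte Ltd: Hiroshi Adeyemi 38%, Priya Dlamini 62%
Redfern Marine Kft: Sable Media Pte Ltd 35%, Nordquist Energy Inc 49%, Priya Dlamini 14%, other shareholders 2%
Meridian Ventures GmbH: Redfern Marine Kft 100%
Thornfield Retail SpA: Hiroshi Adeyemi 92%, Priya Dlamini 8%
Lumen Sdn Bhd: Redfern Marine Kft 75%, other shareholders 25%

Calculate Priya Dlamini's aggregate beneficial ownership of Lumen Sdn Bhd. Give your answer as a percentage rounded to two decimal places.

43.31%

Priya reaches Lumen along 3 paths.
Via Sable → Redfern: 62% × 35% × 75% = 16.275%.
Via Nordquist → Redfern: 45% × 49% × 75% = 16.5375%.
Via Redfern: 14% × 75% = 10.5%.
Total: 16.275% + 16.5375% + 10.5% = 43.3125%.
Rounded: 43.31%.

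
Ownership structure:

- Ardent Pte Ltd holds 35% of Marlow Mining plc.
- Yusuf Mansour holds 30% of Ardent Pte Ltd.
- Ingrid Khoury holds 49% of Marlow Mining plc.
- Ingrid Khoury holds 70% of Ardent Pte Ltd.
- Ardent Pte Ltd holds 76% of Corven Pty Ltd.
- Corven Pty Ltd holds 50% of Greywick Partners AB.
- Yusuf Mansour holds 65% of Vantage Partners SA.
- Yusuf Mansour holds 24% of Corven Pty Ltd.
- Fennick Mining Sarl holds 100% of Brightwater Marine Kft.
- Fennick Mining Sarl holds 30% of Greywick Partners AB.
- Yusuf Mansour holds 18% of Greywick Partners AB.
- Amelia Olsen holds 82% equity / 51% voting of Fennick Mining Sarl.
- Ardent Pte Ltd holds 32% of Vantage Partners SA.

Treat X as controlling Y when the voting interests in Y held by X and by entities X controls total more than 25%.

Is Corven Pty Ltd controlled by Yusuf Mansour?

Yes

Yusuf holds 30% of Ardent, so Yusuf controls Ardent.
Ardent and Yusuf together hold 76% + 24% = 100% of Corven, so Yusuf controls Corven.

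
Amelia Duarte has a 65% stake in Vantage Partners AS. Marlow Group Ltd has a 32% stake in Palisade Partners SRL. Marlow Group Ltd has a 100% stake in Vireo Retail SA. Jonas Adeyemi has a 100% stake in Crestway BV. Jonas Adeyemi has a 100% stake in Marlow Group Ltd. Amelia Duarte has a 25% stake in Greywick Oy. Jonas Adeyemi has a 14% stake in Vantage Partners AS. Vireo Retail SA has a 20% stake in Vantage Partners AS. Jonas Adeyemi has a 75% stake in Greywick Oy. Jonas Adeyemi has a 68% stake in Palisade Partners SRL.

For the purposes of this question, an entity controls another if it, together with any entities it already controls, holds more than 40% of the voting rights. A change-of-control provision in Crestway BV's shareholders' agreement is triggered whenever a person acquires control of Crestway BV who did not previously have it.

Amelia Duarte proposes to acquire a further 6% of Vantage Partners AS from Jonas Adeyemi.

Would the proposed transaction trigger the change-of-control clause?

The purchase adds only to Amelia's holdings (Jonas's stake shrinks), so Amelia is the only person who could newly come to control Crestway.
Amelia holds 65% of Vantage, so Amelia controls Vantage.
Neither Amelia nor any entity Amelia controls holds any voting interest in Crestway.
So before the transaction, Amelia does not control Crestway.
After the purchase, Amelia's direct stake in Vantage rises to 65% + 6% = 71%, and Jonas's stake falls to 8%.
Amelia holds 71% of Vantage, so Amelia controls Vantage.
After the transaction, neither Amelia nor any entity Amelia controls holds a voting interest in Crestway, so Amelia still does not control it.
No new person acquires control, so the clause is not triggered.

No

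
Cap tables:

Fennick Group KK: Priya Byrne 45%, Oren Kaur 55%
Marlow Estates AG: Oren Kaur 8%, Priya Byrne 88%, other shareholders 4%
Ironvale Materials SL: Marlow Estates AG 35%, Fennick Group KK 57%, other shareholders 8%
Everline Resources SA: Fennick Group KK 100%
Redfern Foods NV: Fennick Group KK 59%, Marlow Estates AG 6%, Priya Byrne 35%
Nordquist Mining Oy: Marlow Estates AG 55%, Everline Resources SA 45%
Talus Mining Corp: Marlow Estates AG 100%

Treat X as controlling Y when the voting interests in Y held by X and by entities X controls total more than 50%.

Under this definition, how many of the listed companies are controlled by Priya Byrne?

3

Priya holds 88% of Marlow, so Priya controls Marlow.
Marlow holds 55% of Nordquist, so Priya controls Nordquist.
Marlow holds 100% of Talus, so Priya controls Talus.
No other company's threshold is met.
Priya controls 3 companies.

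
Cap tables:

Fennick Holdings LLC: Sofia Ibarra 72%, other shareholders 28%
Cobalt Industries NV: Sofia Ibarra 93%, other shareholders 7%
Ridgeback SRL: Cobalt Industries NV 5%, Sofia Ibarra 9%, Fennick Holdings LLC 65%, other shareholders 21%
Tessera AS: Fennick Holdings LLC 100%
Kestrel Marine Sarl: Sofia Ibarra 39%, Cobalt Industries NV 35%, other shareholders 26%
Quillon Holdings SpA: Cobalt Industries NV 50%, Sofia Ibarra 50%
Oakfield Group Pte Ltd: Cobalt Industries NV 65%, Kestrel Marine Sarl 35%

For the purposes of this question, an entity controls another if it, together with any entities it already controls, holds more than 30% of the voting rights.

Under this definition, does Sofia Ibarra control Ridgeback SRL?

Yes

Sofia holds 72% of Fennick, so Sofia controls Fennick.
Sofia holds 93% of Cobalt, so Sofia controls Cobalt.
Cobalt and Sofia and Fennick together hold 5% + 9% + 65% = 79% of Ridgeback, so Sofia controls Ridgeback.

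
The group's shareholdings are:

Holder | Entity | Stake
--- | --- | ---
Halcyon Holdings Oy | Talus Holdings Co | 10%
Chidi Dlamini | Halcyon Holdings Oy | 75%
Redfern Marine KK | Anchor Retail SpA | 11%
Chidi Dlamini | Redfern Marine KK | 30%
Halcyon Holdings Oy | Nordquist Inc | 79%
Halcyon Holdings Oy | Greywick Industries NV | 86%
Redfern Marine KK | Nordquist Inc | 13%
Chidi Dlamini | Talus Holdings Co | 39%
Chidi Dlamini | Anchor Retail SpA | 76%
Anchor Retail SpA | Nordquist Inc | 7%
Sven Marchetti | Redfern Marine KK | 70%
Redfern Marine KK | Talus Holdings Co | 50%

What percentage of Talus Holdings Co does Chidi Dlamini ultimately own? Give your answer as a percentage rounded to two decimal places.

Chidi reaches Talus along 3 paths.
Via Halcyon: 75% × 10% = 7.5%.
Direct stake: 39% = 39%.
Via Redfern: 30% × 50% = 15%.
Total: 7.5% + 39% + 15% = 61.5%.
Rounded: 61.50%.

61.50%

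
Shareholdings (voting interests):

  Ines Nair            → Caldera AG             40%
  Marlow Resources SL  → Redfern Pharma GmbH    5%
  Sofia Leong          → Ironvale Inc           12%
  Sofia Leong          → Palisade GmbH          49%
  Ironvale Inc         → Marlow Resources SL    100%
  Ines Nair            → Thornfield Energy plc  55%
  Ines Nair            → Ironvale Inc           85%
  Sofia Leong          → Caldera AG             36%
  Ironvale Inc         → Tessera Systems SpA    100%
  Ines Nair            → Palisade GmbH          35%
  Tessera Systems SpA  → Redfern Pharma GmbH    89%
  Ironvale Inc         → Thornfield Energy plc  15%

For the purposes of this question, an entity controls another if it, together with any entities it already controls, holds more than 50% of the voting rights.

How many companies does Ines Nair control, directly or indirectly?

5

Ines holds 85% of Ironvale, so Ines controls Ironvale.
Ironvale holds 100% of Tessera, so Ines controls Tessera.
Ironvale holds 100% of Marlow, so Ines controls Marlow.
Tessera and Marlow together hold 89% + 5% = 94% of Redfern, so Ines controls Redfern.
Ironvale and Ines together hold 15% + 55% = 70% of Thornfield, so Ines controls Thornfield.
No other company's threshold is met.
Ines controls 5 companies.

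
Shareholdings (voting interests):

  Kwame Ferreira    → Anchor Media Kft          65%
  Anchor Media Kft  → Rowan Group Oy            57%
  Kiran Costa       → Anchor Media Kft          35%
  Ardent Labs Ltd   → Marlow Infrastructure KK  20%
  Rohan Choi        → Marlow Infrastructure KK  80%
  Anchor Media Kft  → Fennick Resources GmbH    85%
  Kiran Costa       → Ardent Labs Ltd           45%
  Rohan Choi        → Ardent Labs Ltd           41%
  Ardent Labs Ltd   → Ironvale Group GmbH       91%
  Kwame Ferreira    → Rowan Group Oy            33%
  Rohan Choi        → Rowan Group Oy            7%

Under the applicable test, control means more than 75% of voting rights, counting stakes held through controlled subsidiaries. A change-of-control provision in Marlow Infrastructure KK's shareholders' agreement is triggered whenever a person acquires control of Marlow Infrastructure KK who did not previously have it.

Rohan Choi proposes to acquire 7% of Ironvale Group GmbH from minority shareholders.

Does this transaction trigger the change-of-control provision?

The purchase changes only Rohan's holdings, so Rohan is the only person who could newly come to control Marlow.
Rohan holds 80% of Marlow, so Rohan controls Marlow.
So Rohan already controls Marlow before the transaction.
After the purchase, Rohan holds 7% of Ironvale directly.
Rohan controlled Marlow already, so this is not a new person acquiring control; every other person's position is unchanged or reduced.
No new person acquires control, so the clause is not triggered.

No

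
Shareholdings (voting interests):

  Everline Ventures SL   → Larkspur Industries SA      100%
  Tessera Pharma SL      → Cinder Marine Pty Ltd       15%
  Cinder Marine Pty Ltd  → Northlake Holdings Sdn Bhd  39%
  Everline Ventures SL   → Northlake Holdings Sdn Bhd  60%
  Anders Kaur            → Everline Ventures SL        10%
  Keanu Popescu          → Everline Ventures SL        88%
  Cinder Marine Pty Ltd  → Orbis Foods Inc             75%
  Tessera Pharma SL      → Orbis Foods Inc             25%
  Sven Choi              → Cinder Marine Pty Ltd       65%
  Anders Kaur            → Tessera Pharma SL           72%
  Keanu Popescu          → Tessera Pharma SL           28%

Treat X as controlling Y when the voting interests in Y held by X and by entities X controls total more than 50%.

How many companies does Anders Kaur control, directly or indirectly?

Anders holds 72% of Tessera, so Anders controls Tessera.
No other company's threshold is met.
Anders controls 1 company.

1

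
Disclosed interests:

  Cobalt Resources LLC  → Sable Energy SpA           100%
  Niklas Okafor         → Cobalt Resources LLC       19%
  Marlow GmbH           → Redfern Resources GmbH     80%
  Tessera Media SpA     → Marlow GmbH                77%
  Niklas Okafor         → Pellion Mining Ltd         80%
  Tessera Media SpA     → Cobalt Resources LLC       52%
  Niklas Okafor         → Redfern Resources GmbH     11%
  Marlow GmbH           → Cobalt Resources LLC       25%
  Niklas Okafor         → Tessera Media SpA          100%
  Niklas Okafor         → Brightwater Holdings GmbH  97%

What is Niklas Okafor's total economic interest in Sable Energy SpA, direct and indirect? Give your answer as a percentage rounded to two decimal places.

Niklas reaches Sable along 3 paths.
Via Tessera → Cobalt: 100% × 52% × 100% = 52%.
Via Tessera → Marlow → Cobalt: 100% × 77% × 25% × 100% = 19.25%.
Via Cobalt: 19% × 100% = 19%.
Total: 52% + 19.25% + 19% = 90.25%.

90.25%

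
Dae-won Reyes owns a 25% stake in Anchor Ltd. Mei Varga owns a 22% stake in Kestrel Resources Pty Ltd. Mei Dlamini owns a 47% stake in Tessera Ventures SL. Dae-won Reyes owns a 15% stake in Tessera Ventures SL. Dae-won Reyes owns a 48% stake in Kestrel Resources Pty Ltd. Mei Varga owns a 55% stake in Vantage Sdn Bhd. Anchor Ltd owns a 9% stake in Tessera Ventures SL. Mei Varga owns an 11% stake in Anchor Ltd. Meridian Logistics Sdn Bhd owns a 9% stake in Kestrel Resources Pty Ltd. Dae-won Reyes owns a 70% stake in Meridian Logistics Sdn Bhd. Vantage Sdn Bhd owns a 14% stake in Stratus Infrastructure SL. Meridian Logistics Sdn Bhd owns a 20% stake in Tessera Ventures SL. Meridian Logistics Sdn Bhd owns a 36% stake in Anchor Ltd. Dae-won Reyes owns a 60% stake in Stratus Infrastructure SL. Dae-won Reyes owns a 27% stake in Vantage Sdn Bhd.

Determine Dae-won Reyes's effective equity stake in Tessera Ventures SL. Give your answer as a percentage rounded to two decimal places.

33.52%

Dae-won reaches Tessera along 4 paths.
Via Anchor: 25% × 9% = 2.25%.
Via Meridian → Anchor: 70% × 36% × 9% = 2.268%.
Via Meridian: 70% × 20% = 14%.
Direct stake: 15% = 15%.
Total: 2.25% + 2.268% + 14% + 15% = 33.518%.
Rounded: 33.52%.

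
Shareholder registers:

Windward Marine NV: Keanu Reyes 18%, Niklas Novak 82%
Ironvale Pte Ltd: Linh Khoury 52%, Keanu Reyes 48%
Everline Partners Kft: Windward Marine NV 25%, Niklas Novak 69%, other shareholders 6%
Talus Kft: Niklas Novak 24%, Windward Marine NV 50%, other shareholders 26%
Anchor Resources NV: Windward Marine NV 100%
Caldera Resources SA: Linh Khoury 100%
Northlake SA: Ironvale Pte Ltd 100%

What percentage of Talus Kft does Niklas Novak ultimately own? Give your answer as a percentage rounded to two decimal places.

Niklas reaches Talus along 2 paths.
Direct stake: 24% = 24%.
Via Windward: 82% × 50% = 41%.
Total: 24% + 41% = 65%.
Rounded: 65.00%.

65.00%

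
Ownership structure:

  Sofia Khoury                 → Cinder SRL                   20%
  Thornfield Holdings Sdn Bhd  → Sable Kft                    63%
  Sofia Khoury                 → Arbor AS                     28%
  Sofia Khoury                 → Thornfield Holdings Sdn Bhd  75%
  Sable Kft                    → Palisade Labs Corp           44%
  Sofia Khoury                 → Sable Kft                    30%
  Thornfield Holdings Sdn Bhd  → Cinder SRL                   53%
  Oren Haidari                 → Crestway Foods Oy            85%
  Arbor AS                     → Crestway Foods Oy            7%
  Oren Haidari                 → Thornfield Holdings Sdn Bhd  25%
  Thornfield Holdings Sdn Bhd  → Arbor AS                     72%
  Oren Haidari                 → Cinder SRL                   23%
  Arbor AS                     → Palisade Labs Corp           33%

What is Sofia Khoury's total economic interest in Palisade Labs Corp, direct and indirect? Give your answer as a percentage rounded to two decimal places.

Sofia reaches Palisade along 4 paths.
Via Thornfield → Sable: 75% × 63% × 44% = 20.79%.
Via Sable: 30% × 44% = 13.2%.
Via Arbor: 28% × 33% = 9.24%.
Via Thornfield → Arbor: 75% × 72% × 33% = 17.82%.
Total: 20.79% + 13.2% + 9.24% + 17.82% = 61.05%.

61.05%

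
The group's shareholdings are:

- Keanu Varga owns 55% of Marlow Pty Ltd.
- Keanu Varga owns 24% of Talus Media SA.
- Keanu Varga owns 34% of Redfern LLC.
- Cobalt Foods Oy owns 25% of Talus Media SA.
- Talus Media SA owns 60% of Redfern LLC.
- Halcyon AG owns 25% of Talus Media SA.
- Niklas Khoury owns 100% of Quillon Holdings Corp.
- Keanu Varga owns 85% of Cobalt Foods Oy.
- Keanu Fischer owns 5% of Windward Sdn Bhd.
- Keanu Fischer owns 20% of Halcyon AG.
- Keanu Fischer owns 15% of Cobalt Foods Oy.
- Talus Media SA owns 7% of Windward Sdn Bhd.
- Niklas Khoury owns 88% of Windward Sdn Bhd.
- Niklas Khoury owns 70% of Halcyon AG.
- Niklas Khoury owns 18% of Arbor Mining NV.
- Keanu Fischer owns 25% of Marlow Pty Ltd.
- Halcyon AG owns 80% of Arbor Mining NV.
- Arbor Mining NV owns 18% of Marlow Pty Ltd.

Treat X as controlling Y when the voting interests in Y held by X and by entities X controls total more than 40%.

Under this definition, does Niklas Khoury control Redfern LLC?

No

Niklas holds 70% of Halcyon, so Niklas controls Halcyon.
Niklas holds 100% of Quillon, so Niklas controls Quillon.
Halcyon and Niklas together hold 80% + 18% = 98% of Arbor, so Niklas controls Arbor.
Niklas holds 88% of Windward, so Niklas controls Windward.
Neither Niklas nor any entity Niklas controls holds any voting interest in Redfern.
So Niklas does not control Redfern.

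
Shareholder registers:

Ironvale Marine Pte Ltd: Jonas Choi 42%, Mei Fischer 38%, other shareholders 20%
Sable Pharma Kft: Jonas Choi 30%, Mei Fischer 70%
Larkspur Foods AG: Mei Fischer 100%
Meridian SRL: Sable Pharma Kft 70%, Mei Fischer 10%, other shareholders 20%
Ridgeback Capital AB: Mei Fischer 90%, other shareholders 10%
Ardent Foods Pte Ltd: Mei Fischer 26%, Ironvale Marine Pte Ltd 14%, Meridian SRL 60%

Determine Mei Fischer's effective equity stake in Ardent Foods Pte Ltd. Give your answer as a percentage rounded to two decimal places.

66.72%

Mei reaches Ardent along 4 paths.
Direct stake: 26% = 26%.
Via Ironvale: 38% × 14% = 5.32%.
Via Sable → Meridian: 70% × 70% × 60% = 29.4%.
Via Meridian: 10% × 60% = 6%.
Total: 26% + 5.32% + 29.4% + 6% = 66.72%.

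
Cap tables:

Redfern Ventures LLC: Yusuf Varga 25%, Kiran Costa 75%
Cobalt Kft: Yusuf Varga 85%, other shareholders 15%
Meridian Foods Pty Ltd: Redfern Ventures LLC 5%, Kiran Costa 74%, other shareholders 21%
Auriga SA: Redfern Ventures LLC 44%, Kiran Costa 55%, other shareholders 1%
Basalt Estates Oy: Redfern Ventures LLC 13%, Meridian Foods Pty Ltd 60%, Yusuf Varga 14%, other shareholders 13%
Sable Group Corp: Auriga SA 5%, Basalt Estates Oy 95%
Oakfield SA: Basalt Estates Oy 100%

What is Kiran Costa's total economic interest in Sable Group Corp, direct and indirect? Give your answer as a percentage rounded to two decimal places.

57.98%

Kiran reaches Sable along 5 paths.
Via Redfern → Auriga: 75% × 44% × 5% = 1.65%.
Via Auriga: 55% × 5% = 2.75%.
Via Redfern → Basalt: 75% × 13% × 95% = 9.2625%.
Via Redfern → Meridian → Basalt: 75% × 5% × 60% × 95% = 2.1375%.
Via Meridian → Basalt: 74% × 60% × 95% = 42.18%.
Total: 1.65% + 2.75% + 9.2625% + 2.1375% + 42.18% = 57.98%.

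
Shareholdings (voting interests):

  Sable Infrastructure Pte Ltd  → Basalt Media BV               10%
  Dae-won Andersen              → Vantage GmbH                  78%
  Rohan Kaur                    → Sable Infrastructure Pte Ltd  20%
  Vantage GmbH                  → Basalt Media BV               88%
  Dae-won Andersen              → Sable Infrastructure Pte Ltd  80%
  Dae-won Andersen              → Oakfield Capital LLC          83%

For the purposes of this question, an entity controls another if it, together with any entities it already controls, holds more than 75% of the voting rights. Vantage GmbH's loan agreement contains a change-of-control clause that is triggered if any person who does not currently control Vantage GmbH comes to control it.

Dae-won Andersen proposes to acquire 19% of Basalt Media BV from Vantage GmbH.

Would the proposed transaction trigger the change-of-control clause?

The purchase adds only to Dae-won's holdings (Vantage's stake shrinks), so Dae-won is the only person who could newly come to control Vantage.
Dae-won holds 78% of Vantage, so Dae-won controls Vantage.
So Dae-won already controls Vantage before the transaction.
After the purchase, Dae-won holds 19% of Basalt directly, and Vantage's stake falls to 69%.
Dae-won controlled Vantage already, so this is not a new person acquiring control; every other person's position is unchanged or reduced.
No new person acquires control, so the clause is not triggered.

No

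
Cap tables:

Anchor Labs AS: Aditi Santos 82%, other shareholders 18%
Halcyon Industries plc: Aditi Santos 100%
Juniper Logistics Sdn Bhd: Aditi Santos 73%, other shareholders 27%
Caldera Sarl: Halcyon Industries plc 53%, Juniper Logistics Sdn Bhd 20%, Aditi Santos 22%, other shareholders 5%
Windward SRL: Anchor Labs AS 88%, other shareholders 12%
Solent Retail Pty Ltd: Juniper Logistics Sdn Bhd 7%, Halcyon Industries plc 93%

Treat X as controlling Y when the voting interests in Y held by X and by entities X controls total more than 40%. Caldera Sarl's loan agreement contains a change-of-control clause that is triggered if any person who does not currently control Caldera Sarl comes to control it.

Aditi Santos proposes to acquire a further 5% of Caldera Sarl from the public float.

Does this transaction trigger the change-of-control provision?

The purchase changes only Aditi's holdings, so Aditi is the only person who could newly come to control Caldera.
Aditi holds 73% of Juniper, so Aditi controls Juniper.
Aditi holds 100% of Halcyon, so Aditi controls Halcyon.
Halcyon and Juniper and Aditi together hold 53% + 20% + 22% = 95% of Caldera, so Aditi controls Caldera.
So Aditi already controls Caldera before the transaction.
After the purchase, Aditi's direct stake in Caldera rises to 22% + 5% = 27%.
Aditi controlled Caldera already, so this is not a new person acquiring control; every other person's position is unchanged or reduced.
No new person acquires control, so the clause is not triggered.

No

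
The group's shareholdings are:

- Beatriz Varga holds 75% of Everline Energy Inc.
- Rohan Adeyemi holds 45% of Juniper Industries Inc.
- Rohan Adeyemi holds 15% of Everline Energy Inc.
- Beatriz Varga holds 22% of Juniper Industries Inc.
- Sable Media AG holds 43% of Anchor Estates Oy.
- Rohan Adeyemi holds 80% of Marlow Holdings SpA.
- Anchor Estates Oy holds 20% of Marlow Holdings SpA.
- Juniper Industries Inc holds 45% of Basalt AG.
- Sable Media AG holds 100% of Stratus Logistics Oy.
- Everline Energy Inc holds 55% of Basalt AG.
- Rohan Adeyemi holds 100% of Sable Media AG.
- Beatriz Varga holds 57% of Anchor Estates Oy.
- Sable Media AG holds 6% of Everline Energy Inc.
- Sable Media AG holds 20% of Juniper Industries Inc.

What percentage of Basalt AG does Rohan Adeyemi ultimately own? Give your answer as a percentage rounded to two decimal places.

Rohan reaches Basalt along 4 paths.
Via Juniper: 45% × 45% = 20.25%.
Via Sable → Juniper: 100% × 20% × 45% = 9%.
Via Sable → Everline: 100% × 6% × 55% = 3.3%.
Via Everline: 15% × 55% = 8.25%.
Total: 20.25% + 9% + 3.3% + 8.25% = 40.8%.
Rounded: 40.80%.

40.80%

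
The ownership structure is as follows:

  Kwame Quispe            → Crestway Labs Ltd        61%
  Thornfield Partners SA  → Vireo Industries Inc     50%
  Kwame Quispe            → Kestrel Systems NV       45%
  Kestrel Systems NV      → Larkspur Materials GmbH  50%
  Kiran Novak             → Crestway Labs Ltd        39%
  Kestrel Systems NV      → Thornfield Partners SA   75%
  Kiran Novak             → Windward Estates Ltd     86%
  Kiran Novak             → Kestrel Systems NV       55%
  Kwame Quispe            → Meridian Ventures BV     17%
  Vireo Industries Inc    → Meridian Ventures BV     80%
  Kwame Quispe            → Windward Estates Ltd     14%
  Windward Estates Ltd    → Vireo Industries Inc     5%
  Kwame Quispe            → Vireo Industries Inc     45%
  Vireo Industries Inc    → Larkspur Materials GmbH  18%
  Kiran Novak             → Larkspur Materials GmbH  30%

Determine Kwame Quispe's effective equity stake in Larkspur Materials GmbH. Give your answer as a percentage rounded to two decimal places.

33.76%

Kwame reaches Larkspur along 4 paths.
Via Vireo: 45% × 18% = 8.1%.
Via Kestrel → Thornfield → Vireo: 45% × 75% × 50% × 18% = 3.0375%.
Via Windward → Vireo: 14% × 5% × 18% = 0.126%.
Via Kestrel: 45% × 50% = 22.5%.
Total: 8.1% + 3.0375% + 0.126% + 22.5% = 33.7635%.
Rounded: 33.76%.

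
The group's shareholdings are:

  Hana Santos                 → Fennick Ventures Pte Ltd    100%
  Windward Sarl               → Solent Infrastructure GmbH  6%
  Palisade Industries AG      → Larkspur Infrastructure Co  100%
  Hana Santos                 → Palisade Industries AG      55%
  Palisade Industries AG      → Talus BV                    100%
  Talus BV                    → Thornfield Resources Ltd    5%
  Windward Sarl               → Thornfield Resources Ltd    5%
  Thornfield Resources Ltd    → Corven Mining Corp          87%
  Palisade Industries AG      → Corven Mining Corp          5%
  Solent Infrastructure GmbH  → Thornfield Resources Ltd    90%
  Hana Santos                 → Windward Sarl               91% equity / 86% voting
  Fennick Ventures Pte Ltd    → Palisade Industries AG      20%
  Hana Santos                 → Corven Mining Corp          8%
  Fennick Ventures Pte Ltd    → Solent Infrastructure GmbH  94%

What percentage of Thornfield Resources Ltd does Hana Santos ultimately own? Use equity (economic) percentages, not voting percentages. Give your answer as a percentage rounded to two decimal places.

97.81%

Hana reaches Thornfield along 5 paths.
Via Windward: 91% × 5% = 4.55%.
Via Windward → Solent: 91% × 6% × 90% = 4.914%.
Via Fennick → Solent: 100% × 94% × 90% = 84.6%.
Via Fennick → Palisade → Talus: 100% × 20% × 100% × 5% = 1%.
Via Palisade → Talus: 55% × 100% × 5% = 2.75%.
Total: 4.55% + 4.914% + 84.6% + 1% + 2.75% = 97.814%.
Rounded: 97.81%.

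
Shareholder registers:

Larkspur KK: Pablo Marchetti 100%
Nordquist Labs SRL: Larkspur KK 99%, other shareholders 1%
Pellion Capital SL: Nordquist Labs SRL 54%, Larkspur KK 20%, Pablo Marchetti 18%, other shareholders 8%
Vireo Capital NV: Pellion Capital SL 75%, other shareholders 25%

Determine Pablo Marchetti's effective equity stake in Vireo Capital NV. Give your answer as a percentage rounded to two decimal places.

Pablo reaches Vireo along 3 paths.
Via Larkspur → Nordquist → Pellion: 100% × 99% × 54% × 75% = 40.095%.
Via Larkspur → Pellion: 100% × 20% × 75% = 15%.
Via Pellion: 18% × 75% = 13.5%.
Total: 40.095% + 15% + 13.5% = 68.595%.
Rounded: 68.60%.

68.60%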